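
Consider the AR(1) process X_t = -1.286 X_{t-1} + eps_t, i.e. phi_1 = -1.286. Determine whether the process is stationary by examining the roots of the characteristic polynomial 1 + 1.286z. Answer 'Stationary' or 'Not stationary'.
\text{Not stationary}

The AR(p) characteristic polynomial is P(z) = 1 + 1.286z.
Stationarity requires all roots to lie outside the unit circle, i.e. |z| > 1 for every root.
This is linear in z: 1 + (1.286) z = 0  =>  z = -1/(1.286) = -0.777605,  |z| = 0.777605.
Moduli of all roots: 0.7776.
All moduli strictly greater than 1? No.
Verdict: Not stationary.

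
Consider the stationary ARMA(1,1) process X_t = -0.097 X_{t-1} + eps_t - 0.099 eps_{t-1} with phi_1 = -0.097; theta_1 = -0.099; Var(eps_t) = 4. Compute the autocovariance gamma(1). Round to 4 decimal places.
\gamma(1) = -0.7990

Multiply the model equation by X_{t-k} and take expectations. With theta_0 = psi_0 = 1 and psi_j the MA(infinity) weights, this gives
  gamma(k) - sum_i phi_i gamma(k-i) = c_k,
  c_k = sigma^2 * sum_{j=k..q} theta_j psi_{j-k}   (c_k = 0 for k > q),
using gamma(-m) = gamma(m).
psi-weights needed (psi_j = theta_j + sum_i phi_i psi_{j-i}):
  psi_1 = theta_1 + phi_1 = -0.099 + (-0.097) = -0.196
Right-hand sides:
  c_0 = sigma^2 (1 + theta_1 psi_1) = 4 * (1 + (-0.099)(-0.196)) = 4 * 1.019404 = 4.077616
  c_1 = sigma^2 theta_1 = 4 * (-0.099) = -0.396
  c_2 = 0
Equations for k = 0 and k = 1 (AR order 1):
  gamma(0) = phi_1 gamma(1) + c_0
  gamma(1) = phi_1 gamma(0) + c_1
Substituting the second into the first: gamma(0) (1 - phi_1^2) = c_0 + phi_1 c_1, so
  gamma(0) = (c_0 + phi_1 c_1) / (1 - phi_1^2) = (4.077616 + (-0.097)(-0.396)) / (1 - (-0.097)^2) = 4.116028 / 0.990591 = 4.155124.
  gamma(1) = phi_1 gamma(0) + c_1 = (-0.097)(4.155124) + (-0.396) = -0.799047.
Therefore gamma(1) = -0.7990 (to 4 decimal places).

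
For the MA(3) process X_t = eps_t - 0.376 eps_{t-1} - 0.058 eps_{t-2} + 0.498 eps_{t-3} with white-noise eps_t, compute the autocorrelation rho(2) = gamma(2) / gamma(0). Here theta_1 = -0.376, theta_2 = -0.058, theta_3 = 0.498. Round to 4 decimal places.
\rho(2) = -0.1761

For an MA(q) process with theta_0 = 1, the autocovariance is
  gamma(k) = sigma^2 * sum_{i=0..q-k} theta_i * theta_{i+k},
and rho(k) = gamma(k) / gamma(0). Sigma^2 cancels.
  numerator   = (1)*(-0.058) + (-0.376)*(0.498) = -0.245248.
  denominator = (1)^2 + (-0.376)^2 + (-0.058)^2 + (0.498)^2 = 1.392744.
  rho(2) = -0.245248 / 1.392744 = -0.1761.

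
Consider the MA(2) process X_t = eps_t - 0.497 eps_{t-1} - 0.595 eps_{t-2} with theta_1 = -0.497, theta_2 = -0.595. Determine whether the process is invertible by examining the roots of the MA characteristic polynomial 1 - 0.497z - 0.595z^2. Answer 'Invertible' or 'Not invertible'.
\text{Not invertible}

The MA(q) characteristic polynomial is P(z) = 1 - 0.497z - 0.595z^2.
Invertibility requires all roots to lie outside the unit circle, i.e. |z| > 1 for every root.
Set 1 + (-0.497) z + (-0.595) z^2 = 0, i.e. a z^2 + b z + c = 0 with a = -0.595, b = -0.497, c = 1.
Discriminant D = b^2 - 4ac = (-0.497)^2 - 4*(-0.595)*1 = 0.247009 - (-2.38) = 2.627009.
D >= 0, so the roots are real: z = (-b +/- sqrt(D)) / (2a) = (0.497 +/- 1.620805) / (-1.19).
  z_1 = (0.497 + 1.620805) / (-1.19) = -1.7797,   |z_1| = 1.7797.
  z_2 = (0.497 - 1.620805) / (-1.19) = 0.9444,   |z_2| = 0.9444.
Moduli of all roots: 1.7797, 0.9444.
All moduli strictly greater than 1? No.
Verdict: Not invertible.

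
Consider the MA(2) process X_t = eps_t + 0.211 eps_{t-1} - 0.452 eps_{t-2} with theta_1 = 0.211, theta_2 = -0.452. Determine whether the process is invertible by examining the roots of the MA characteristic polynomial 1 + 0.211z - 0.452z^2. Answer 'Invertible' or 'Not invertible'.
\text{Invertible}

The MA(q) characteristic polynomial is P(z) = 1 + 0.211z - 0.452z^2.
Invertibility requires all roots to lie outside the unit circle, i.e. |z| > 1 for every root.
Set 1 + (0.211) z + (-0.452) z^2 = 0, i.e. a z^2 + b z + c = 0 with a = -0.452, b = 0.211, c = 1.
Discriminant D = b^2 - 4ac = (0.211)^2 - 4*(-0.452)*1 = 0.044521 - (-1.808) = 1.852521.
D >= 0, so the roots are real: z = (-b +/- sqrt(D)) / (2a) = (-0.211 +/- 1.361073) / (-0.904).
  z_1 = (-0.211 + 1.361073) / (-0.904) = -1.2722,   |z_1| = 1.2722.
  z_2 = (-0.211 - 1.361073) / (-0.904) = 1.739,   |z_2| = 1.739.
Moduli of all roots: 1.2722, 1.7390.
All moduli strictly greater than 1? Yes.
Verdict: Invertible.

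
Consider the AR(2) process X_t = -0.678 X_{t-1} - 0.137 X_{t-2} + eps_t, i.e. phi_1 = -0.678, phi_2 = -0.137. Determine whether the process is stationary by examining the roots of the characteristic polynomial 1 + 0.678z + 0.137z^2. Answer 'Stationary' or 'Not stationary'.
\text{Stationary}

The AR(p) characteristic polynomial is P(z) = 1 + 0.678z + 0.137z^2.
Stationarity requires all roots to lie outside the unit circle, i.e. |z| > 1 for every root.
Set 1 + (0.678) z + (0.137) z^2 = 0, i.e. a z^2 + b z + c = 0 with a = 0.137, b = 0.678, c = 1.
Discriminant D = b^2 - 4ac = (0.678)^2 - 4*(0.137)*1 = 0.459684 - (0.548) = -0.088316.
D < 0, so the roots are the complex-conjugate pair z = (-b +/- i sqrt(-D)) / (2a) = -2.4745 +/- 1.0846i.
For a conjugate pair |z|^2 = z * conj(z) = (product of roots) = c/a = 1/(0.137) = 7.29927, so |z| = sqrt(7.29927) = 2.7017 for both roots.
Moduli of all roots: 2.7017, 2.7017.
All moduli strictly greater than 1? Yes.
Verdict: Stationary.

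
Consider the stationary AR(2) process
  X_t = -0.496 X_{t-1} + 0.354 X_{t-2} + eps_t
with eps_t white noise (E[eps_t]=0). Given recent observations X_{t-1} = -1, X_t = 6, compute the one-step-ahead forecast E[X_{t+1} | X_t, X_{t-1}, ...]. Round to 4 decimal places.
E[X_{t+1} \mid \mathcal F_t] = -3.3300

For an AR(p) model X_t = c + sum_i phi_i X_{t-i} + eps_t, the
one-step-ahead conditional mean is
  E[X_{t+1} | X_t, ...] = c + sum_i phi_i X_{t+1-i}.
Substitute known values:
  E[X_{t+1} | ...] = (-0.496) * (6) + (0.354) * (-1)
                   = -3.3300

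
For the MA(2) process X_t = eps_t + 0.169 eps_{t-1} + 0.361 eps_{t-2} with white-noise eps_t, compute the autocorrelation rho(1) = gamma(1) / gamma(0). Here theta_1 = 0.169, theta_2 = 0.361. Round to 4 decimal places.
\rho(1) = 0.1985

For an MA(q) process with theta_0 = 1, the autocovariance is
  gamma(k) = sigma^2 * sum_{i=0..q-k} theta_i * theta_{i+k},
and rho(k) = gamma(k) / gamma(0). Sigma^2 cancels.
  numerator   = (1)*(0.169) + (0.169)*(0.361) = 0.230009.
  denominator = (1)^2 + (0.169)^2 + (0.361)^2 = 1.158882.
  rho(1) = 0.230009 / 1.158882 = 0.1985.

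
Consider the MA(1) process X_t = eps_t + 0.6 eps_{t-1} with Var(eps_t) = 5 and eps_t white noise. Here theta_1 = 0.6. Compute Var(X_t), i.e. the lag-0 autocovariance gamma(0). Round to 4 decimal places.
\gamma(0) = 6.8000

For an MA(q) process X_t = eps_t + sum_i theta_i eps_{t-i} with
Var(eps_t) = sigma^2, the variance is
  gamma(0) = sigma^2 * (1 + sum_i theta_i^2).
  sum_i theta_i^2 = (0.6)^2 = 0.36.
  gamma(0) = 5 * (1 + 0.36) = 5 * 1.36 = 6.8, which rounds to 6.8000.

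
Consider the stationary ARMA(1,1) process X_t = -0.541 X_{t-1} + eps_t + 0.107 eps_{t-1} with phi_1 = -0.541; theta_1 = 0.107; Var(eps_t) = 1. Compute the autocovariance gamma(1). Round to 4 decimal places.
\gamma(1) = -0.5781

Multiply the model equation by X_{t-k} and take expectations. With theta_0 = psi_0 = 1 and psi_j the MA(infinity) weights, this gives
  gamma(k) - sum_i phi_i gamma(k-i) = c_k,
  c_k = sigma^2 * sum_{j=k..q} theta_j psi_{j-k}   (c_k = 0 for k > q),
using gamma(-m) = gamma(m).
psi-weights needed (psi_j = theta_j + sum_i phi_i psi_{j-i}):
  psi_1 = theta_1 + phi_1 = 0.107 + (-0.541) = -0.434
Right-hand sides:
  c_0 = sigma^2 (1 + theta_1 psi_1) = 1 * (1 + (0.107)(-0.434)) = 1 * 0.953562 = 0.953562
  c_1 = sigma^2 theta_1 = 1 * (0.107) = 0.107
  c_2 = 0
Equations for k = 0 and k = 1 (AR order 1):
  gamma(0) = phi_1 gamma(1) + c_0
  gamma(1) = phi_1 gamma(0) + c_1
Substituting the second into the first: gamma(0) (1 - phi_1^2) = c_0 + phi_1 c_1, so
  gamma(0) = (c_0 + phi_1 c_1) / (1 - phi_1^2) = (0.953562 + (-0.541)(0.107)) / (1 - (-0.541)^2) = 0.895675 / 0.707319 = 1.266296.
  gamma(1) = phi_1 gamma(0) + c_1 = (-0.541)(1.266296) + (0.107) = -0.578066.
Therefore gamma(1) = -0.5781 (to 4 decimal places).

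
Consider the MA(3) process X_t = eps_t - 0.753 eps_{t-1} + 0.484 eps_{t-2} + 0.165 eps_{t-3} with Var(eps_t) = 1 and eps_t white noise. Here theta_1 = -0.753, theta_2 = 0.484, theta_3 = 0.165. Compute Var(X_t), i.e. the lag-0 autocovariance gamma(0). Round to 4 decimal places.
\gamma(0) = 1.8285

For an MA(q) process X_t = eps_t + sum_i theta_i eps_{t-i} with
Var(eps_t) = sigma^2, the variance is
  gamma(0) = sigma^2 * (1 + sum_i theta_i^2).
  sum_i theta_i^2 = (-0.753)^2 + (0.484)^2 + (0.165)^2 = 0.567009 + 0.234256 + 0.027225 = 0.82849.
  gamma(0) = 1 * (1 + 0.82849) = 1 * 1.82849 = 1.82849, which rounds to 1.8285.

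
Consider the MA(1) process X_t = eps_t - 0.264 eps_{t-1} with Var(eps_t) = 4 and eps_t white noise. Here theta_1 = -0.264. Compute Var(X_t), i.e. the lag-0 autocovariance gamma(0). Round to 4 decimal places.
\gamma(0) = 4.2788

For an MA(q) process X_t = eps_t + sum_i theta_i eps_{t-i} with
Var(eps_t) = sigma^2, the variance is
  gamma(0) = sigma^2 * (1 + sum_i theta_i^2).
  sum_i theta_i^2 = (-0.264)^2 = 0.069696.
  gamma(0) = 4 * (1 + 0.069696) = 4 * 1.069696 = 4.278784, which rounds to 4.2788.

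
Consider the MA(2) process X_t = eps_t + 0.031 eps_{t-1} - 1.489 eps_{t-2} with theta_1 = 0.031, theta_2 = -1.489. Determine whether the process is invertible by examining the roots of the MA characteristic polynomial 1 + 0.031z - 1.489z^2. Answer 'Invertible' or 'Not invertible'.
\text{Not invertible}

The MA(q) characteristic polynomial is P(z) = 1 + 0.031z - 1.489z^2.
Invertibility requires all roots to lie outside the unit circle, i.e. |z| > 1 for every root.
Set 1 + (0.031) z + (-1.489) z^2 = 0, i.e. a z^2 + b z + c = 0 with a = -1.489, b = 0.031, c = 1.
Discriminant D = b^2 - 4ac = (0.031)^2 - 4*(-1.489)*1 = 0.000961 - (-5.956) = 5.956961.
D >= 0, so the roots are real: z = (-b +/- sqrt(D)) / (2a) = (-0.031 +/- 2.440689) / (-2.978).
  z_1 = (-0.031 + 2.440689) / (-2.978) = -0.8092,   |z_1| = 0.8092.
  z_2 = (-0.031 - 2.440689) / (-2.978) = 0.83,   |z_2| = 0.83.
Moduli of all roots: 0.8092, 0.8300.
All moduli strictly greater than 1? No.
Verdict: Not invertible.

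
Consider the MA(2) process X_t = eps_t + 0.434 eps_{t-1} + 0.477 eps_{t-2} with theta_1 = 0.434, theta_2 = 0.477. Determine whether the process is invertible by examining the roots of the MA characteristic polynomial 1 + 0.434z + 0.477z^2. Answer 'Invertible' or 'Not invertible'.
\text{Invertible}

The MA(q) characteristic polynomial is P(z) = 1 + 0.434z + 0.477z^2.
Invertibility requires all roots to lie outside the unit circle, i.e. |z| > 1 for every root.
Set 1 + (0.434) z + (0.477) z^2 = 0, i.e. a z^2 + b z + c = 0 with a = 0.477, b = 0.434, c = 1.
Discriminant D = b^2 - 4ac = (0.434)^2 - 4*(0.477)*1 = 0.188356 - (1.908) = -1.719644.
D < 0, so the roots are the complex-conjugate pair z = (-b +/- i sqrt(-D)) / (2a) = -0.4549 +/- 1.3746i.
For a conjugate pair |z|^2 = z * conj(z) = (product of roots) = c/a = 1/(0.477) = 2.096436, so |z| = sqrt(2.096436) = 1.4479 for both roots.
Moduli of all roots: 1.4479, 1.4479.
All moduli strictly greater than 1? Yes.
Verdict: Invertible.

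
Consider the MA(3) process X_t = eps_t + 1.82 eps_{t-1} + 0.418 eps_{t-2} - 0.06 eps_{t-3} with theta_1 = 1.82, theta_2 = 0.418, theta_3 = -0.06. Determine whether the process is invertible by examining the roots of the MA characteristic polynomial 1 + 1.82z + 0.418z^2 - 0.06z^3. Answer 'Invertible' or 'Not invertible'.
\text{Not invertible}

The MA(q) characteristic polynomial is P(z) = 1 + 1.82z + 0.418z^2 - 0.06z^3.
Invertibility requires all roots to lie outside the unit circle, i.e. |z| > 1 for every root.
Degree 3: look for a simple real root z0 first, then factor out (1 - z/z0) and solve the remaining quadratic.
Testing z0 = -2.5: P(-2.5) = 1 + (1.82)(-2.5) + (0.418)(-2.5)^2 + (-0.06)(-2.5)^3
  = 1 + (-4.55) + (2.6125) + (0.9375) = 0.  So z_0 = -2.5 is a root, |z_0| = 2.5.
Divide out the factor (1 + 0.4 z) = (1 - z/z0) (since 1/z0 = -0.4):
  P(z) = (1 + 0.4 z)(1 + (1.42) z + (-0.15) z^2)
  [check: z-coef 1.42 - (-0.4) = 1.82; z^2-coef -0.15 - (-0.4)(1.42) = 0.418; z^3-coef -(-0.4)(-0.15) = -0.06.]
Remaining roots from the quadratic factor 1 + (1.42) z + (-0.15) z^2:
  Set 1 + (1.42) z + (-0.15) z^2 = 0, i.e. a z^2 + b z + c = 0 with a = -0.15, b = 1.42, c = 1.
  Discriminant D = b^2 - 4ac = (1.42)^2 - 4*(-0.15)*1 = 2.0164 - (-0.6) = 2.6164.
  D >= 0, so the roots are real: z = (-b +/- sqrt(D)) / (2a) = (-1.42 +/- 1.617529) / (-0.3).
    z_1 = (-1.42 + 1.617529) / (-0.3) = -0.6584,   |z_1| = 0.6584.
    z_2 = (-1.42 - 1.617529) / (-0.3) = 10.1251,   |z_2| = 10.1251.
Moduli of all roots: 2.5000, 0.6584, 10.1251.
All moduli strictly greater than 1? No.
Verdict: Not invertible.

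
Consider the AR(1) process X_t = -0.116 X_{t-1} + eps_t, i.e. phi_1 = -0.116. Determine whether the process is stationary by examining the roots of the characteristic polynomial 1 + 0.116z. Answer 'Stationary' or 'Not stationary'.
\text{Stationary}

The AR(p) characteristic polynomial is P(z) = 1 + 0.116z.
Stationarity requires all roots to lie outside the unit circle, i.e. |z| > 1 for every root.
This is linear in z: 1 + (0.116) z = 0  =>  z = -1/(0.116) = -8.62069,  |z| = 8.62069.
Moduli of all roots: 8.6207.
All moduli strictly greater than 1? Yes.
Verdict: Stationary.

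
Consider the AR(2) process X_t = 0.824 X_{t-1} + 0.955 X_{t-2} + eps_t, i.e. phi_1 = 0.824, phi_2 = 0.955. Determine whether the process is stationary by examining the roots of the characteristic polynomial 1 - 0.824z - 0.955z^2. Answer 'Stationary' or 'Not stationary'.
\text{Not stationary}

The AR(p) characteristic polynomial is P(z) = 1 - 0.824z - 0.955z^2.
Stationarity requires all roots to lie outside the unit circle, i.e. |z| > 1 for every root.
Set 1 + (-0.824) z + (-0.955) z^2 = 0, i.e. a z^2 + b z + c = 0 with a = -0.955, b = -0.824, c = 1.
Discriminant D = b^2 - 4ac = (-0.824)^2 - 4*(-0.955)*1 = 0.678976 - (-3.82) = 4.498976.
D >= 0, so the roots are real: z = (-b +/- sqrt(D)) / (2a) = (0.824 +/- 2.121079) / (-1.91).
  z_1 = (0.824 + 2.121079) / (-1.91) = -1.5419,   |z_1| = 1.5419.
  z_2 = (0.824 - 2.121079) / (-1.91) = 0.6791,   |z_2| = 0.6791.
Moduli of all roots: 1.5419, 0.6791.
All moduli strictly greater than 1? No.
Verdict: Not stationary.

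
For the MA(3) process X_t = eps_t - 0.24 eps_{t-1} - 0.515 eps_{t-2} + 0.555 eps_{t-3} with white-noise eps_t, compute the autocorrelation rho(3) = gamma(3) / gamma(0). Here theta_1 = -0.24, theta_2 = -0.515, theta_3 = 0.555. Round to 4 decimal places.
\rho(3) = 0.3403

For an MA(q) process with theta_0 = 1, the autocovariance is
  gamma(k) = sigma^2 * sum_{i=0..q-k} theta_i * theta_{i+k},
and rho(k) = gamma(k) / gamma(0). Sigma^2 cancels.
  numerator   = (1)*(0.555) = 0.555.
  denominator = (1)^2 + (-0.24)^2 + (-0.515)^2 + (0.555)^2 = 1.63085.
  rho(3) = 0.555 / 1.63085 = 0.3403.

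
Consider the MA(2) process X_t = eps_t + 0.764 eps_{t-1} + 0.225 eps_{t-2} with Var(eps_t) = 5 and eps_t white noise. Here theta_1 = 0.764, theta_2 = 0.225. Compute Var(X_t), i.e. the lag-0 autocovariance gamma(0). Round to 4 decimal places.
\gamma(0) = 8.1716

For an MA(q) process X_t = eps_t + sum_i theta_i eps_{t-i} with
Var(eps_t) = sigma^2, the variance is
  gamma(0) = sigma^2 * (1 + sum_i theta_i^2).
  sum_i theta_i^2 = (0.764)^2 + (0.225)^2 = 0.583696 + 0.050625 = 0.634321.
  gamma(0) = 5 * (1 + 0.634321) = 5 * 1.634321 = 8.171605, which rounds to 8.1716.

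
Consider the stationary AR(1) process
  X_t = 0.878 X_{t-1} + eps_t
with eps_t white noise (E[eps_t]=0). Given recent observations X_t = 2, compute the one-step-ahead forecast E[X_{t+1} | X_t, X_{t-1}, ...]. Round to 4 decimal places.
E[X_{t+1} \mid \mathcal F_t] = 1.7560

For an AR(p) model X_t = c + sum_i phi_i X_{t-i} + eps_t, the
one-step-ahead conditional mean is
  E[X_{t+1} | X_t, ...] = c + sum_i phi_i X_{t+1-i}.
Substitute known values:
  E[X_{t+1} | ...] = (0.878) * (2)
                   = 1.7560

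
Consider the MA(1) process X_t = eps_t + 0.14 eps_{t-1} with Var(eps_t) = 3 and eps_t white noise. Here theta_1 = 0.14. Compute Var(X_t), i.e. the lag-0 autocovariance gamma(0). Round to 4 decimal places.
\gamma(0) = 3.0588

For an MA(q) process X_t = eps_t + sum_i theta_i eps_{t-i} with
Var(eps_t) = sigma^2, the variance is
  gamma(0) = sigma^2 * (1 + sum_i theta_i^2).
  sum_i theta_i^2 = (0.14)^2 = 0.0196.
  gamma(0) = 3 * (1 + 0.0196) = 3 * 1.0196 = 3.0588.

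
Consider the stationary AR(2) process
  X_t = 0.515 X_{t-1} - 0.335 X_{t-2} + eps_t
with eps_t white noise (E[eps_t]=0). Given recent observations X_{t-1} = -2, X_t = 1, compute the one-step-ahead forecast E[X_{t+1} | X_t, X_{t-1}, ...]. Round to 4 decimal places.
E[X_{t+1} \mid \mathcal F_t] = 1.1850

For an AR(p) model X_t = c + sum_i phi_i X_{t-i} + eps_t, the
one-step-ahead conditional mean is
  E[X_{t+1} | X_t, ...] = c + sum_i phi_i X_{t+1-i}.
Substitute known values:
  E[X_{t+1} | ...] = (0.515) * (1) + (-0.335) * (-2)
                   = 1.1850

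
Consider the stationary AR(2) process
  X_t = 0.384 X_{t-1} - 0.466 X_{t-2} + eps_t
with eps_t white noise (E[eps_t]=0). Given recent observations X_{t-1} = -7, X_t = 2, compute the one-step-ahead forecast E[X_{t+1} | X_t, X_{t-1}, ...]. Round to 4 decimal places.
E[X_{t+1} \mid \mathcal F_t] = 4.0300

For an AR(p) model X_t = c + sum_i phi_i X_{t-i} + eps_t, the
one-step-ahead conditional mean is
  E[X_{t+1} | X_t, ...] = c + sum_i phi_i X_{t+1-i}.
Substitute known values:
  E[X_{t+1} | ...] = (0.384) * (2) + (-0.466) * (-7)
                   = 4.0300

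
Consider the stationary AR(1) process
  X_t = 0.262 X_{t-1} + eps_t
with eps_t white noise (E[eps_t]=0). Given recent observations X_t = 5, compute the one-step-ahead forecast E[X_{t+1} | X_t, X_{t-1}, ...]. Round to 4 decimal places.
E[X_{t+1} \mid \mathcal F_t] = 1.3100

For an AR(p) model X_t = c + sum_i phi_i X_{t-i} + eps_t, the
one-step-ahead conditional mean is
  E[X_{t+1} | X_t, ...] = c + sum_i phi_i X_{t+1-i}.
Substitute known values:
  E[X_{t+1} | ...] = (0.262) * (5)
                   = 1.3100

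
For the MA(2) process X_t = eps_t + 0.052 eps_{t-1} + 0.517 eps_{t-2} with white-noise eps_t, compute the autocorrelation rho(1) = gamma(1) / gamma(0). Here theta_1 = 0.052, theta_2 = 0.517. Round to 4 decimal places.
\rho(1) = 0.0621

For an MA(q) process with theta_0 = 1, the autocovariance is
  gamma(k) = sigma^2 * sum_{i=0..q-k} theta_i * theta_{i+k},
and rho(k) = gamma(k) / gamma(0). Sigma^2 cancels.
  numerator   = (1)*(0.052) + (0.052)*(0.517) = 0.078884.
  denominator = (1)^2 + (0.052)^2 + (0.517)^2 = 1.269993.
  rho(1) = 0.078884 / 1.269993 = 0.0621.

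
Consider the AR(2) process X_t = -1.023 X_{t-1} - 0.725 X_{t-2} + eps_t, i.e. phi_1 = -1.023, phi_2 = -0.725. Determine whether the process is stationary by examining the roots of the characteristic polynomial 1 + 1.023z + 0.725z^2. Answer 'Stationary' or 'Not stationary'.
\text{Stationary}

The AR(p) characteristic polynomial is P(z) = 1 + 1.023z + 0.725z^2.
Stationarity requires all roots to lie outside the unit circle, i.e. |z| > 1 for every root.
Set 1 + (1.023) z + (0.725) z^2 = 0, i.e. a z^2 + b z + c = 0 with a = 0.725, b = 1.023, c = 1.
Discriminant D = b^2 - 4ac = (1.023)^2 - 4*(0.725)*1 = 1.046529 - (2.9) = -1.853471.
D < 0, so the roots are the complex-conjugate pair z = (-b +/- i sqrt(-D)) / (2a) = -0.7055 +/- 0.9389i.
For a conjugate pair |z|^2 = z * conj(z) = (product of roots) = c/a = 1/(0.725) = 1.37931, so |z| = sqrt(1.37931) = 1.1744 for both roots.
Moduli of all roots: 1.1744, 1.1744.
All moduli strictly greater than 1? Yes.
Verdict: Stationary.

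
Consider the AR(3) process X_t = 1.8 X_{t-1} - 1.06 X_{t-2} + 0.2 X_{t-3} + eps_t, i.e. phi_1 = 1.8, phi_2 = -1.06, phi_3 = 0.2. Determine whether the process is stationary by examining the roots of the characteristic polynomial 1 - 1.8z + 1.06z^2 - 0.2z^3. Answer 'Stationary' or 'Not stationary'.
\text{Stationary}

The AR(p) characteristic polynomial is P(z) = 1 - 1.8z + 1.06z^2 - 0.2z^3.
Stationarity requires all roots to lie outside the unit circle, i.e. |z| > 1 for every root.
Degree 3: look for a simple real root z0 first, then factor out (1 - z/z0) and solve the remaining quadratic.
Testing z0 = 2.5: P(2.5) = 1 + (-1.8)(2.5) + (1.06)(2.5)^2 + (-0.2)(2.5)^3
  = 1 + (-4.5) + (6.625) + (-3.125) = 0.  So z_0 = 2.5 is a root, |z_0| = 2.5.
Divide out the factor (1 - 0.4 z) = (1 - z/z0) (since 1/z0 = 0.4):
  P(z) = (1 - 0.4 z)(1 + (-1.4) z + (0.5) z^2)
  [check: z-coef -1.4 - (0.4) = -1.8; z^2-coef 0.5 - (0.4)(-1.4) = 1.06; z^3-coef -(0.4)(0.5) = -0.2.]
Remaining roots from the quadratic factor 1 + (-1.4) z + (0.5) z^2:
  Set 1 + (-1.4) z + (0.5) z^2 = 0, i.e. a z^2 + b z + c = 0 with a = 0.5, b = -1.4, c = 1.
  Discriminant D = b^2 - 4ac = (-1.4)^2 - 4*(0.5)*1 = 1.96 - (2) = -0.04.
  D < 0, so the roots are the complex-conjugate pair z = (-b +/- i sqrt(-D)) / (2a) = 1.4 +/- 0.2i.
  For a conjugate pair |z|^2 = z * conj(z) = (product of roots) = c/a = 1/(0.5) = 2, so |z| = sqrt(2) = 1.4142 for both roots.
Moduli of all roots: 2.5000, 1.4142, 1.4142.
All moduli strictly greater than 1? Yes.
Verdict: Stationary.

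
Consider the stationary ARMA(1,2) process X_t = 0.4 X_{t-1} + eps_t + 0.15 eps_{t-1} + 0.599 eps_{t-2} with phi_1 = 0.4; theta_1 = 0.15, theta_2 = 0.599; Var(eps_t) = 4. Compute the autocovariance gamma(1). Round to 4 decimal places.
\gamma(1) = 5.2794

Multiply the model equation by X_{t-k} and take expectations. With theta_0 = psi_0 = 1 and psi_j the MA(infinity) weights, this gives
  gamma(k) - sum_i phi_i gamma(k-i) = c_k,
  c_k = sigma^2 * sum_{j=k..q} theta_j psi_{j-k}   (c_k = 0 for k > q),
using gamma(-m) = gamma(m).
psi-weights needed (psi_j = theta_j + sum_i phi_i psi_{j-i}):
  psi_1 = theta_1 + phi_1 = 0.15 + (0.4) = 0.55
  psi_2 = theta_2 + phi_1 psi_1 = 0.599 + (0.4)(0.55) = 0.819
Right-hand sides:
  c_0 = sigma^2 (1 + theta_1 psi_1 + theta_2 psi_2) = 4 * (1 + (0.15)(0.55) + (0.599)(0.819)) = 4 * 1.573081 = 6.292324
  c_1 = sigma^2 (theta_1 + theta_2 psi_1) = 4 * (0.15 + (0.599)(0.55)) = 1.9178
  c_2 = sigma^2 theta_2 = 4 * (0.599) = 2.396
Equations for k = 0 and k = 1 (AR order 1):
  gamma(0) = phi_1 gamma(1) + c_0
  gamma(1) = phi_1 gamma(0) + c_1
Substituting the second into the first: gamma(0) (1 - phi_1^2) = c_0 + phi_1 c_1, so
  gamma(0) = (c_0 + phi_1 c_1) / (1 - phi_1^2) = (6.292324 + (0.4)(1.9178)) / (1 - (0.4)^2) = 7.059444 / 0.84 = 8.4041.
  gamma(1) = phi_1 gamma(0) + c_1 = (0.4)(8.4041) + (1.9178) = 5.27944.
Therefore gamma(1) = 5.2794 (to 4 decimal places).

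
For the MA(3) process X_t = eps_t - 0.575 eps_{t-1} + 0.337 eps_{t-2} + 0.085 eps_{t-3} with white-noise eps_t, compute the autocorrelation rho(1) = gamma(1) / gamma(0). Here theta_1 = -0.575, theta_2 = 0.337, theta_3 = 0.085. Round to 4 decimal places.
\rho(1) = -0.5099

For an MA(q) process with theta_0 = 1, the autocovariance is
  gamma(k) = sigma^2 * sum_{i=0..q-k} theta_i * theta_{i+k},
and rho(k) = gamma(k) / gamma(0). Sigma^2 cancels.
  numerator   = (1)*(-0.575) + (-0.575)*(0.337) + (0.337)*(0.085) = -0.74013.
  denominator = (1)^2 + (-0.575)^2 + (0.337)^2 + (0.085)^2 = 1.451419.
  rho(1) = -0.74013 / 1.451419 = -0.5099.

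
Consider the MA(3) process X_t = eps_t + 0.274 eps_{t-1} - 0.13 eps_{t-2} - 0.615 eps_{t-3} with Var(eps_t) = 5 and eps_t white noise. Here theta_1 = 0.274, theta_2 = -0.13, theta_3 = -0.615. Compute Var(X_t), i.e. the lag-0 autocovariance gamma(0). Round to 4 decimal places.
\gamma(0) = 7.3510

For an MA(q) process X_t = eps_t + sum_i theta_i eps_{t-i} with
Var(eps_t) = sigma^2, the variance is
  gamma(0) = sigma^2 * (1 + sum_i theta_i^2).
  sum_i theta_i^2 = (0.274)^2 + (-0.13)^2 + (-0.615)^2 = 0.075076 + 0.0169 + 0.378225 = 0.470201.
  gamma(0) = 5 * (1 + 0.470201) = 5 * 1.470201 = 7.351005, which rounds to 7.3510.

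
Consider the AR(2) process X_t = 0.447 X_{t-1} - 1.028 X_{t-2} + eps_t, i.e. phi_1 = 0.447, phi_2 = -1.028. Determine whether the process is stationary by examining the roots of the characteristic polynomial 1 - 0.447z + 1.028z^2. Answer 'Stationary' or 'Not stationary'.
\text{Not stationary}

The AR(p) characteristic polynomial is P(z) = 1 - 0.447z + 1.028z^2.
Stationarity requires all roots to lie outside the unit circle, i.e. |z| > 1 for every root.
Set 1 + (-0.447) z + (1.028) z^2 = 0, i.e. a z^2 + b z + c = 0 with a = 1.028, b = -0.447, c = 1.
Discriminant D = b^2 - 4ac = (-0.447)^2 - 4*(1.028)*1 = 0.199809 - (4.112) = -3.912191.
D < 0, so the roots are the complex-conjugate pair z = (-b +/- i sqrt(-D)) / (2a) = 0.2174 +/- 0.962i.
For a conjugate pair |z|^2 = z * conj(z) = (product of roots) = c/a = 1/(1.028) = 0.972763, so |z| = sqrt(0.972763) = 0.9863 for both roots.
Moduli of all roots: 0.9863, 0.9863.
All moduli strictly greater than 1? No.
Verdict: Not stationary.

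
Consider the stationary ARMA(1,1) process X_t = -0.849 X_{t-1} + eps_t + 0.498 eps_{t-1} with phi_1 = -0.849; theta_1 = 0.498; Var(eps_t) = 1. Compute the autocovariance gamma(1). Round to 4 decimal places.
\gamma(1) = -0.7256

Multiply the model equation by X_{t-k} and take expectations. With theta_0 = psi_0 = 1 and psi_j the MA(infinity) weights, this gives
  gamma(k) - sum_i phi_i gamma(k-i) = c_k,
  c_k = sigma^2 * sum_{j=k..q} theta_j psi_{j-k}   (c_k = 0 for k > q),
using gamma(-m) = gamma(m).
psi-weights needed (psi_j = theta_j + sum_i phi_i psi_{j-i}):
  psi_1 = theta_1 + phi_1 = 0.498 + (-0.849) = -0.351
Right-hand sides:
  c_0 = sigma^2 (1 + theta_1 psi_1) = 1 * (1 + (0.498)(-0.351)) = 1 * 0.825202 = 0.825202
  c_1 = sigma^2 theta_1 = 1 * (0.498) = 0.498
  c_2 = 0
Equations for k = 0 and k = 1 (AR order 1):
  gamma(0) = phi_1 gamma(1) + c_0
  gamma(1) = phi_1 gamma(0) + c_1
Substituting the second into the first: gamma(0) (1 - phi_1^2) = c_0 + phi_1 c_1, so
  gamma(0) = (c_0 + phi_1 c_1) / (1 - phi_1^2) = (0.825202 + (-0.849)(0.498)) / (1 - (-0.849)^2) = 0.4024 / 0.279199 = 1.441266.
  gamma(1) = phi_1 gamma(0) + c_1 = (-0.849)(1.441266) + (0.498) = -0.725635.
Therefore gamma(1) = -0.7256 (to 4 decimal places).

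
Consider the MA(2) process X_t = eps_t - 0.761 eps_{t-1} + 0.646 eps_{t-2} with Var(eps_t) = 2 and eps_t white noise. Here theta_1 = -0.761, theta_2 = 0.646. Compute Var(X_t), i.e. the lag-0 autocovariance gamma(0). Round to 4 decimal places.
\gamma(0) = 3.9929

For an MA(q) process X_t = eps_t + sum_i theta_i eps_{t-i} with
Var(eps_t) = sigma^2, the variance is
  gamma(0) = sigma^2 * (1 + sum_i theta_i^2).
  sum_i theta_i^2 = (-0.761)^2 + (0.646)^2 = 0.579121 + 0.417316 = 0.996437.
  gamma(0) = 2 * (1 + 0.996437) = 2 * 1.996437 = 3.992874, which rounds to 3.9929.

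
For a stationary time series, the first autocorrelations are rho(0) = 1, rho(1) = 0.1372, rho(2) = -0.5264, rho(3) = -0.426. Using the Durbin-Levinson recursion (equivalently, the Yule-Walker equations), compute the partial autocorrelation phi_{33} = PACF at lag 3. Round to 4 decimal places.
\phi_{33} = -0.3501

The PACF at lag k is phi_{kk}, the last component of the solution
to the Yule-Walker system G_k phi = r_k where
  (G_k)_{ij} = rho(|i - j|), (r_k)_i = rho(i), i,j = 1..k.
Equivalently, Durbin-Levinson gives phi_{kk} iteratively:
  phi_{11} = rho(1)
  phi_{kk} = [rho(k) - sum_{j=1..k-1} phi_{k-1,j} rho(k-j)]
            / [1 - sum_{j=1..k-1} phi_{k-1,j} rho(j)],
  phi_{k,j} = phi_{k-1,j} - phi_{kk} phi_{k-1,k-j},  j = 1..k-1.
Step k = 1:
  phi_11 = rho(1) = 0.1372.
Step k = 2:
  phi_22 = [rho(2) - phi_11 rho(1)] / [1 - phi_11 rho(1)] = [-0.5264 - (0.1372)(0.1372)] / [1 - (0.1372)(0.1372)]
         = -0.54522384 / 0.98117616 = -0.555684.
  Update: phi_21 = phi_11 - phi_22 phi_11 = 0.1372 - (-0.555684)(0.1372) = 0.21344.
Step k = 3:
  phi_33 = [rho(3) - phi_21 rho(2) - phi_22 rho(1)] / [1 - phi_21 rho(1) - phi_22 rho(2)]
    numerator   = -0.426 - (0.21344)(-0.5264) - (-0.555684)(0.1372) = -0.23740543
    denominator = 1 - (0.21344)(0.1372) - (-0.555684)(-0.5264) = 0.67820403
  phi_33 = -0.23740543 / 0.67820403 = -0.3501.
Therefore phi_{33} = -0.3501.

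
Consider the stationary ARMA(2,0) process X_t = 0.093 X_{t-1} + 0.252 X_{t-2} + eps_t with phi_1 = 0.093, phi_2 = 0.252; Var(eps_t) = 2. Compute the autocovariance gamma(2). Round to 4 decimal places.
\gamma(2) = 0.5717

Multiply the model equation by X_{t-k} and take expectations. With theta_0 = psi_0 = 1 and psi_j the MA(infinity) weights, this gives
  gamma(k) - sum_i phi_i gamma(k-i) = c_k,
  c_k = sigma^2 * sum_{j=k..q} theta_j psi_{j-k}   (c_k = 0 for k > q),
using gamma(-m) = gamma(m).
Pure AR (q = 0): c_0 = sigma^2 = 2, c_k = 0 for k >= 1.
Equations for k = 0, 1, 2 (AR order 2, c_2 = 0):
  (E0) gamma(0) = phi_1 gamma(1) + phi_2 gamma(2) + c_0
  (E1) gamma(1) = phi_1 gamma(0) + phi_2 gamma(1) + c_1
  (E2) gamma(2) = phi_1 gamma(1) + phi_2 gamma(0)
From (E1): gamma(1) = A gamma(0) + B with
  A = phi_1 / (1 - phi_2) = 0.093 / 0.748 = 0.124332,   B = c_1 / (1 - phi_2) = 0 / 0.748 = 0.
Insert (E2) into (E0): gamma(0) (1 - phi_2^2) = phi_1 (1 + phi_2) gamma(1) + c_0.
  phi_1 (1 + phi_2) = (0.093)(1.252) = 0.116436,   1 - phi_2^2 = 0.936496.
Replace gamma(1) by A gamma(0) + B and collect gamma(0):
  gamma(0) [0.936496 - (0.116436)(0.124332)] = c_0 = 2
  gamma(0) * 0.922019 = 2
  gamma(0) = 2 / 0.922019 = 2.169152.
  gamma(1) = A gamma(0) = (0.124332)(2.169152) = 0.269694.
  gamma(2) = phi_1 gamma(1) + phi_2 gamma(0) = (0.093)(0.269694) + (0.252)(2.169152) = 0.571708.
Therefore gamma(2) = 0.5717 (to 4 decimal places).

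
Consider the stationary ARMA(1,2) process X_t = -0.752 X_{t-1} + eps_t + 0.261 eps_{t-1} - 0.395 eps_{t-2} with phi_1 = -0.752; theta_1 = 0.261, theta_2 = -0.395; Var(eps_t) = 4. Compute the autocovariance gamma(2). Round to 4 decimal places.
\gamma(2) = -0.1377

Multiply the model equation by X_{t-k} and take expectations. With theta_0 = psi_0 = 1 and psi_j the MA(infinity) weights, this gives
  gamma(k) - sum_i phi_i gamma(k-i) = c_k,
  c_k = sigma^2 * sum_{j=k..q} theta_j psi_{j-k}   (c_k = 0 for k > q),
using gamma(-m) = gamma(m).
psi-weights needed (psi_j = theta_j + sum_i phi_i psi_{j-i}):
  psi_1 = theta_1 + phi_1 = 0.261 + (-0.752) = -0.491
  psi_2 = theta_2 + phi_1 psi_1 = -0.395 + (-0.752)(-0.491) = -0.025768
Right-hand sides:
  c_0 = sigma^2 (1 + theta_1 psi_1 + theta_2 psi_2) = 4 * (1 + (0.261)(-0.491) + (-0.395)(-0.025768)) = 4 * 0.882027 = 3.528109
  c_1 = sigma^2 (theta_1 + theta_2 psi_1) = 4 * (0.261 + (-0.395)(-0.491)) = 1.81978
  c_2 = sigma^2 theta_2 = 4 * (-0.395) = -1.58
Equations for k = 0 and k = 1 (AR order 1):
  gamma(0) = phi_1 gamma(1) + c_0
  gamma(1) = phi_1 gamma(0) + c_1
Substituting the second into the first: gamma(0) (1 - phi_1^2) = c_0 + phi_1 c_1, so
  gamma(0) = (c_0 + phi_1 c_1) / (1 - phi_1^2) = (3.528109 + (-0.752)(1.81978)) / (1 - (-0.752)^2) = 2.159635 / 0.434496 = 4.970437.
  gamma(1) = phi_1 gamma(0) + c_1 = (-0.752)(4.970437) + (1.81978) = -1.917988.
For k = 2: gamma(2) = phi_1 gamma(1) + c_2
  = (-0.752)(-1.917988) + (-1.58) = -0.137673.
Therefore gamma(2) = -0.1377 (to 4 decimal places).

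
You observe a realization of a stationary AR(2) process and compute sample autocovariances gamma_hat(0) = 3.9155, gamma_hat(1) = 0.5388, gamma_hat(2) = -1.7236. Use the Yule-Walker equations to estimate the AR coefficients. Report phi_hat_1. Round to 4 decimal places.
\hat\phi_{1} = 0.2020

The Yule-Walker equations for an AR(p) process read, in matrix form,
  Gamma_p phi = r_p,   with   (Gamma_p)_{ij} = gamma(|i - j|),
                       (r_p)_i = gamma(i),   i,j = 1..p.
Substitute the sample gammas (Toeplitz matrix and right-hand side of size 2):
  Gamma_p = [[3.9155, 0.5388], [0.5388, 3.9155]]
  r_p     = [0.5388, -1.7236]
Written out:
  3.9155 phi_1 + 0.5388 phi_2 = 0.5388
  0.5388 phi_1 + 3.9155 phi_2 = -1.7236
Solve by Cramer's rule:
  det = gamma(0)^2 - gamma(1)^2 = (3.9155)^2 - (0.5388)^2 = 15.33114025 - 0.29030544 = 15.04083481
  phi_hat_1 = [gamma(1) gamma(0) - gamma(1) gamma(2)] / det = [(0.5388)(3.9155) - (0.5388)(-1.7236)] / 15.04083481 = 3.03834708 / 15.04083481 = 0.202
  phi_hat_2 = [gamma(0) gamma(2) - gamma(1)^2] / det = [(3.9155)(-1.7236) - (0.5388)^2] / 15.04083481 = -7.03906124 / 15.04083481 = -0.468
So phi_hat = [0.2020, -0.4680].
Therefore phi_hat_1 = 0.2020.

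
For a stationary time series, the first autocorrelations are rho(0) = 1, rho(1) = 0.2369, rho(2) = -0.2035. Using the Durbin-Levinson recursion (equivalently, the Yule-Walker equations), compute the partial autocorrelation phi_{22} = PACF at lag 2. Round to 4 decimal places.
\phi_{22} = -0.2751

The PACF at lag k is phi_{kk}, the last component of the solution
to the Yule-Walker system G_k phi = r_k where
  (G_k)_{ij} = rho(|i - j|), (r_k)_i = rho(i), i,j = 1..k.
Equivalently, Durbin-Levinson gives phi_{kk} iteratively:
  phi_{11} = rho(1)
  phi_{kk} = [rho(k) - sum_{j=1..k-1} phi_{k-1,j} rho(k-j)]
            / [1 - sum_{j=1..k-1} phi_{k-1,j} rho(j)],
  phi_{k,j} = phi_{k-1,j} - phi_{kk} phi_{k-1,k-j},  j = 1..k-1.
Step k = 1:
  phi_11 = rho(1) = 0.2369.
Step k = 2:
  phi_22 = [rho(2) - phi_11 rho(1)] / [1 - phi_11 rho(1)] = [-0.2035 - (0.2369)(0.2369)] / [1 - (0.2369)(0.2369)]
         = -0.25962161 / 0.94387839 = -0.2751.
Therefore phi_{22} = -0.2751.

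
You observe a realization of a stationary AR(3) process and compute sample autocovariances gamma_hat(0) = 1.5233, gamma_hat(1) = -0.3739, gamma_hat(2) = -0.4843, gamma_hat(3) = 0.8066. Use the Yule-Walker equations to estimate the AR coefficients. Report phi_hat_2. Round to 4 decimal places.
\hat\phi_{2} = -0.2620

The Yule-Walker equations for an AR(p) process read, in matrix form,
  Gamma_p phi = r_p,   with   (Gamma_p)_{ij} = gamma(|i - j|),
                       (r_p)_i = gamma(i),   i,j = 1..p.
Substitute the sample gammas (Toeplitz matrix and right-hand side of size 3):
  Gamma_p = [[1.5233, -0.3739, -0.4843], [-0.3739, 1.5233, -0.3739], [-0.4843, -0.3739, 1.5233]]
  r_p     = [-0.3739, -0.4843, 0.8066]
Written out (R1..R3):
  (R1) 1.5233 phi_1 - 0.3739 phi_2 - 0.4843 phi_3 = -0.3739
  (R2) -0.3739 phi_1 + 1.5233 phi_2 - 0.3739 phi_3 = -0.4843
  (R3) -0.4843 phi_1 - 0.3739 phi_2 + 1.5233 phi_3 = 0.8066
Gaussian elimination:
  R2 <- R2 - (-0.3739/1.5233) R1 = R2 - (-0.245454) R1:  1.431525 phi_2 - 0.492773 phi_3 = -0.576075
  R3 <- R3 - (-0.4843/1.5233) R1 = R3 - (-0.317928) R1:  -0.492773 phi_2 + 1.369327 phi_3 = 0.687727
  R3 <- R3 - (-0.492773/1.431525) R2 = R3 - (-0.34423) R2:  1.1997 phi_3 = 0.489424
Back-substitution:
  phi_hat_3 = 0.489424 / 1.1997 = 0.407956
  phi_hat_2 = (-0.576075 - (-0.492773)(0.407956)) / 1.431525 = -0.26199
  phi_hat_1 = (-0.3739 - (-0.3739)(-0.26199) - (-0.4843)(0.407956)) / 1.5233 = -0.18006
So phi_hat = [-0.1801, -0.2620, 0.4080].
Therefore phi_hat_2 = -0.2620.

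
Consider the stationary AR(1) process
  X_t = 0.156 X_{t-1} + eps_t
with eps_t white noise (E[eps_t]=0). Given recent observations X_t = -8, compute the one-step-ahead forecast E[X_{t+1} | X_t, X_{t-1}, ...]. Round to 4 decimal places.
E[X_{t+1} \mid \mathcal F_t] = -1.2480

For an AR(p) model X_t = c + sum_i phi_i X_{t-i} + eps_t, the
one-step-ahead conditional mean is
  E[X_{t+1} | X_t, ...] = c + sum_i phi_i X_{t+1-i}.
Substitute known values:
  E[X_{t+1} | ...] = (0.156) * (-8)
                   = -1.2480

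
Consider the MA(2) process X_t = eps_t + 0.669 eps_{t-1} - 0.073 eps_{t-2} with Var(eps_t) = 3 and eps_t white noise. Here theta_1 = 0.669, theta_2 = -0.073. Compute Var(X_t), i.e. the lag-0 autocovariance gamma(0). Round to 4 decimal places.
\gamma(0) = 4.3587

For an MA(q) process X_t = eps_t + sum_i theta_i eps_{t-i} with
Var(eps_t) = sigma^2, the variance is
  gamma(0) = sigma^2 * (1 + sum_i theta_i^2).
  sum_i theta_i^2 = (0.669)^2 + (-0.073)^2 = 0.447561 + 0.005329 = 0.45289.
  gamma(0) = 3 * (1 + 0.45289) = 3 * 1.45289 = 4.35867, which rounds to 4.3587.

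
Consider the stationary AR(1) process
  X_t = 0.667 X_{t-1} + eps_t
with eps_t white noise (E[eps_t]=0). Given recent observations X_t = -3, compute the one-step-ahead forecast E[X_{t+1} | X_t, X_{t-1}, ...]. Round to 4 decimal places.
E[X_{t+1} \mid \mathcal F_t] = -2.0010

For an AR(p) model X_t = c + sum_i phi_i X_{t-i} + eps_t, the
one-step-ahead conditional mean is
  E[X_{t+1} | X_t, ...] = c + sum_i phi_i X_{t+1-i}.
Substitute known values:
  E[X_{t+1} | ...] = (0.667) * (-3)
                   = -2.0010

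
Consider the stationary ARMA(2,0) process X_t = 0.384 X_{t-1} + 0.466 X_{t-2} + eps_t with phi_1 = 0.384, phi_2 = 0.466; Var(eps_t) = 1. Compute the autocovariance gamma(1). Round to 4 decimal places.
\gamma(1) = 1.9022

Multiply the model equation by X_{t-k} and take expectations. With theta_0 = psi_0 = 1 and psi_j the MA(infinity) weights, this gives
  gamma(k) - sum_i phi_i gamma(k-i) = c_k,
  c_k = sigma^2 * sum_{j=k..q} theta_j psi_{j-k}   (c_k = 0 for k > q),
using gamma(-m) = gamma(m).
Pure AR (q = 0): c_0 = sigma^2 = 1, c_k = 0 for k >= 1.
Equations for k = 0, 1, 2 (AR order 2, c_2 = 0):
  (E0) gamma(0) = phi_1 gamma(1) + phi_2 gamma(2) + c_0
  (E1) gamma(1) = phi_1 gamma(0) + phi_2 gamma(1) + c_1
  (E2) gamma(2) = phi_1 gamma(1) + phi_2 gamma(0)
From (E1): gamma(1) = A gamma(0) + B with
  A = phi_1 / (1 - phi_2) = 0.384 / 0.534 = 0.719101,   B = c_1 / (1 - phi_2) = 0 / 0.534 = 0.
Insert (E2) into (E0): gamma(0) (1 - phi_2^2) = phi_1 (1 + phi_2) gamma(1) + c_0.
  phi_1 (1 + phi_2) = (0.384)(1.466) = 0.562944,   1 - phi_2^2 = 0.782844.
Replace gamma(1) by A gamma(0) + B and collect gamma(0):
  gamma(0) [0.782844 - (0.562944)(0.719101)] = c_0 = 1
  gamma(0) * 0.37803 = 1
  gamma(0) = 1 / 0.37803 = 2.64529.
  gamma(1) = A gamma(0) = (0.719101)(2.64529) = 1.902231.
Therefore gamma(1) = 1.9022 (to 4 decimal places).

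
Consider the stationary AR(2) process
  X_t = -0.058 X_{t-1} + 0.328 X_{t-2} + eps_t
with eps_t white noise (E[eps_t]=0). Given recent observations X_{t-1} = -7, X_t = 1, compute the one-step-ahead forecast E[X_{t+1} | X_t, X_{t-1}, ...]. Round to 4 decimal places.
E[X_{t+1} \mid \mathcal F_t] = -2.3540

For an AR(p) model X_t = c + sum_i phi_i X_{t-i} + eps_t, the
one-step-ahead conditional mean is
  E[X_{t+1} | X_t, ...] = c + sum_i phi_i X_{t+1-i}.
Substitute known values:
  E[X_{t+1} | ...] = (-0.058) * (1) + (0.328) * (-7)
                   = -2.3540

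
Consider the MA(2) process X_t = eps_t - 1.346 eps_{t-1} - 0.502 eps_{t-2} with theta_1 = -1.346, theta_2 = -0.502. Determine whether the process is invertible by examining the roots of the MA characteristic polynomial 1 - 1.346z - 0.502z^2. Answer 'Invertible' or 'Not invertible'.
\text{Not invertible}

The MA(q) characteristic polynomial is P(z) = 1 - 1.346z - 0.502z^2.
Invertibility requires all roots to lie outside the unit circle, i.e. |z| > 1 for every root.
Set 1 + (-1.346) z + (-0.502) z^2 = 0, i.e. a z^2 + b z + c = 0 with a = -0.502, b = -1.346, c = 1.
Discriminant D = b^2 - 4ac = (-1.346)^2 - 4*(-0.502)*1 = 1.811716 - (-2.008) = 3.819716.
D >= 0, so the roots are real: z = (-b +/- sqrt(D)) / (2a) = (1.346 +/- 1.954409) / (-1.004).
  z_1 = (1.346 + 1.954409) / (-1.004) = -3.2873,   |z_1| = 3.2873.
  z_2 = (1.346 - 1.954409) / (-1.004) = 0.606,   |z_2| = 0.606.
Moduli of all roots: 3.2873, 0.6060.
All moduli strictly greater than 1? No.
Verdict: Not invertible.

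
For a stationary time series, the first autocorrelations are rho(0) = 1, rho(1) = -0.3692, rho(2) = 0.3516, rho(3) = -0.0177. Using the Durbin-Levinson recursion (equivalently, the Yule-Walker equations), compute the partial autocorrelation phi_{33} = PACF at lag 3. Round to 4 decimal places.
\phi_{33} = 0.2121

The PACF at lag k is phi_{kk}, the last component of the solution
to the Yule-Walker system G_k phi = r_k where
  (G_k)_{ij} = rho(|i - j|), (r_k)_i = rho(i), i,j = 1..k.
Equivalently, Durbin-Levinson gives phi_{kk} iteratively:
  phi_{11} = rho(1)
  phi_{kk} = [rho(k) - sum_{j=1..k-1} phi_{k-1,j} rho(k-j)]
            / [1 - sum_{j=1..k-1} phi_{k-1,j} rho(j)],
  phi_{k,j} = phi_{k-1,j} - phi_{kk} phi_{k-1,k-j},  j = 1..k-1.
Step k = 1:
  phi_11 = rho(1) = -0.3692.
Step k = 2:
  phi_22 = [rho(2) - phi_11 rho(1)] / [1 - phi_11 rho(1)] = [0.3516 - (-0.3692)(-0.3692)] / [1 - (-0.3692)(-0.3692)]
         = 0.21529136 / 0.86369136 = 0.249269.
  Update: phi_21 = phi_11 - phi_22 phi_11 = -0.3692 - (0.249269)(-0.3692) = -0.27717.
Step k = 3:
  phi_33 = [rho(3) - phi_21 rho(2) - phi_22 rho(1)] / [1 - phi_21 rho(1) - phi_22 rho(2)]
    numerator   = -0.0177 - (-0.27717)(0.3516) - (0.249269)(-0.3692) = 0.17178301
    denominator = 1 - (-0.27717)(-0.3692) - (0.249269)(0.3516) = 0.81002593
  phi_33 = 0.17178301 / 0.81002593 = 0.2121.
Therefore phi_{33} = 0.2121.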